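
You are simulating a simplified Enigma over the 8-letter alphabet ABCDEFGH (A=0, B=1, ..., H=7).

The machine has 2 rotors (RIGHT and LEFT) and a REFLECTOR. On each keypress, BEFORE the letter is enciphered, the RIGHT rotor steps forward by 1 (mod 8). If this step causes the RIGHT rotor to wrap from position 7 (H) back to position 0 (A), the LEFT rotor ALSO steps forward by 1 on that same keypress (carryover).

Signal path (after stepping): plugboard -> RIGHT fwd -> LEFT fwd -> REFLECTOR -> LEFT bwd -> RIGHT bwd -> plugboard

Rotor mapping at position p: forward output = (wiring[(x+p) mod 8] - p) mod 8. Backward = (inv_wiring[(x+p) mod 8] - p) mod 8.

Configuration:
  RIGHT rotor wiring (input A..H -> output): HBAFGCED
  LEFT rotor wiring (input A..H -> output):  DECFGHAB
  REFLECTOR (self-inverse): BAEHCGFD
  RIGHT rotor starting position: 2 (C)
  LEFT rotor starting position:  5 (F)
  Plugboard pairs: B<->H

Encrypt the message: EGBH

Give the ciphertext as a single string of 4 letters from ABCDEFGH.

Char 1 ('E'): step: R->3, L=5; E->plug->E->R->A->L->C->refl->E->L'->C->R'->A->plug->A
Char 2 ('G'): step: R->4, L=5; G->plug->G->R->E->L->H->refl->D->L'->B->R'->H->plug->B
Char 3 ('B'): step: R->5, L=5; B->plug->H->R->B->L->D->refl->H->L'->E->R'->E->plug->E
Char 4 ('H'): step: R->6, L=5; H->plug->B->R->F->L->F->refl->G->L'->D->R'->D->plug->D

Answer: ABED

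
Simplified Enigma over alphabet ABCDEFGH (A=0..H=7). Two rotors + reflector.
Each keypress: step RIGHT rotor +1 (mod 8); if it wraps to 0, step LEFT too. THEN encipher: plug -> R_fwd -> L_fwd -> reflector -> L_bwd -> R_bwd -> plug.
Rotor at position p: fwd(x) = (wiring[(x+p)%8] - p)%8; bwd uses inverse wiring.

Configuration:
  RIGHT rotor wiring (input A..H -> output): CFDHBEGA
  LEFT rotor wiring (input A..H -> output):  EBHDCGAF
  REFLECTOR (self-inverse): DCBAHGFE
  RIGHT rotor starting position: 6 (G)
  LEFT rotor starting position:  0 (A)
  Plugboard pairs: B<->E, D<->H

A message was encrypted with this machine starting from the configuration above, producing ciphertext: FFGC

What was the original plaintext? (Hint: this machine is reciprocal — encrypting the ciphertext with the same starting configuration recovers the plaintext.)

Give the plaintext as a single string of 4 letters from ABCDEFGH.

Char 1 ('F'): step: R->7, L=0; F->plug->F->R->C->L->H->refl->E->L'->A->R'->E->plug->B
Char 2 ('F'): step: R->0, L->1 (L advanced); F->plug->F->R->E->L->F->refl->G->L'->B->R'->E->plug->B
Char 3 ('G'): step: R->1, L=1; G->plug->G->R->H->L->D->refl->A->L'->A->R'->D->plug->H
Char 4 ('C'): step: R->2, L=1; C->plug->C->R->H->L->D->refl->A->L'->A->R'->G->plug->G

Answer: BBHG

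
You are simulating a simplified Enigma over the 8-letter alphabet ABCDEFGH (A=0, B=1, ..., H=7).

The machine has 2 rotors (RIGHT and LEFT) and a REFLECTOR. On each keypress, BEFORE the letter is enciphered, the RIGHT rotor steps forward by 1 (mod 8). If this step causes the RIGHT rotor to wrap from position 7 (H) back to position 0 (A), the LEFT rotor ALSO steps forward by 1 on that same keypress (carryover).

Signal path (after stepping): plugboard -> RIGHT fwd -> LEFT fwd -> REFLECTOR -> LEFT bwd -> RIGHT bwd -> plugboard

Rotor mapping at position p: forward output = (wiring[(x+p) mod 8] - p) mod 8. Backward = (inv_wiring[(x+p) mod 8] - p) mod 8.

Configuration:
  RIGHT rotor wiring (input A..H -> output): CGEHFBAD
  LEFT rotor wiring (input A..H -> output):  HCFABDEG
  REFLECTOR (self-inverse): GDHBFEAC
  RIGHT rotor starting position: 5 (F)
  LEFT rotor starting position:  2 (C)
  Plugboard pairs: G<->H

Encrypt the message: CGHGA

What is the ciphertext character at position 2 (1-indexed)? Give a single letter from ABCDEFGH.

Char 1 ('C'): step: R->6, L=2; C->plug->C->R->E->L->C->refl->H->L'->C->R'->A->plug->A
Char 2 ('G'): step: R->7, L=2; G->plug->H->R->B->L->G->refl->A->L'->H->R'->C->plug->C

C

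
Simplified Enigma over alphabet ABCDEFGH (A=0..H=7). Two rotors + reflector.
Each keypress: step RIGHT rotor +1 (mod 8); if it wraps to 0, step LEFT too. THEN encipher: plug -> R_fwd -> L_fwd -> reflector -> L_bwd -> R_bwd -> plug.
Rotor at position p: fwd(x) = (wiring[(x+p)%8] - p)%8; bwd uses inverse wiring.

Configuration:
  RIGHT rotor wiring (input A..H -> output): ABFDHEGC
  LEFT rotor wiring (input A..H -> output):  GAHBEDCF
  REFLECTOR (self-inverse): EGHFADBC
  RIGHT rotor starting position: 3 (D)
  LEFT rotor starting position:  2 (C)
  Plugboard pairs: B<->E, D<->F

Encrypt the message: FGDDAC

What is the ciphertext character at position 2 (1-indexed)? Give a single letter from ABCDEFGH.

Char 1 ('F'): step: R->4, L=2; F->plug->D->R->G->L->E->refl->A->L'->E->R'->E->plug->B
Char 2 ('G'): step: R->5, L=2; G->plug->G->R->G->L->E->refl->A->L'->E->R'->E->plug->B

B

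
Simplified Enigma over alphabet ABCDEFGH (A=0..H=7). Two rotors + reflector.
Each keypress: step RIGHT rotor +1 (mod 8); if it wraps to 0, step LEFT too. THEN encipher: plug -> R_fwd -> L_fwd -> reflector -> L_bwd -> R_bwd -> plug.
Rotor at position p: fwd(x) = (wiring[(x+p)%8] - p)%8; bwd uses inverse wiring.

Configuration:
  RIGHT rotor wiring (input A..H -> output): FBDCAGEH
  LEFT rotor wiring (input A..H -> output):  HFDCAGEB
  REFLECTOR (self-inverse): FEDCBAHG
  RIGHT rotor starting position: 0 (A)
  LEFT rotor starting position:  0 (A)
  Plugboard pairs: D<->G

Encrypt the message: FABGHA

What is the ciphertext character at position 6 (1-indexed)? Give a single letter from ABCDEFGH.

Char 1 ('F'): step: R->1, L=0; F->plug->F->R->D->L->C->refl->D->L'->C->R'->B->plug->B
Char 2 ('A'): step: R->2, L=0; A->plug->A->R->B->L->F->refl->A->L'->E->R'->D->plug->G
Char 3 ('B'): step: R->3, L=0; B->plug->B->R->F->L->G->refl->H->L'->A->R'->H->plug->H
Char 4 ('G'): step: R->4, L=0; G->plug->D->R->D->L->C->refl->D->L'->C->R'->B->plug->B
Char 5 ('H'): step: R->5, L=0; H->plug->H->R->D->L->C->refl->D->L'->C->R'->C->plug->C
Char 6 ('A'): step: R->6, L=0; A->plug->A->R->G->L->E->refl->B->L'->H->R'->C->plug->C

C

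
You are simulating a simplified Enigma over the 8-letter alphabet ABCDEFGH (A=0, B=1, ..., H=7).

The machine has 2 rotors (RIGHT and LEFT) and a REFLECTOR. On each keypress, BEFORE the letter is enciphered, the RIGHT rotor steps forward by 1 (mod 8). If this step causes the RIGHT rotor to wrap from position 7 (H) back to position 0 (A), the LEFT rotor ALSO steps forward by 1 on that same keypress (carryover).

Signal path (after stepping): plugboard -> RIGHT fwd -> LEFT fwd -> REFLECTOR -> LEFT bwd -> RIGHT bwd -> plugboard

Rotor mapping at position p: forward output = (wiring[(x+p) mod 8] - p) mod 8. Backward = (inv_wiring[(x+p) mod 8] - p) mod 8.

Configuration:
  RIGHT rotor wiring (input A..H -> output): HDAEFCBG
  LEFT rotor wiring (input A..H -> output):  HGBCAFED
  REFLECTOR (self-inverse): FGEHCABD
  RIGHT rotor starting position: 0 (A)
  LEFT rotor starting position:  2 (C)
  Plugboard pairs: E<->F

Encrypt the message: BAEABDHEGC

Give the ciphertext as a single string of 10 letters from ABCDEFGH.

Char 1 ('B'): step: R->1, L=2; B->plug->B->R->H->L->E->refl->C->L'->E->R'->D->plug->D
Char 2 ('A'): step: R->2, L=2; A->plug->A->R->G->L->F->refl->A->L'->B->R'->H->plug->H
Char 3 ('E'): step: R->3, L=2; E->plug->F->R->E->L->C->refl->E->L'->H->R'->C->plug->C
Char 4 ('A'): step: R->4, L=2; A->plug->A->R->B->L->A->refl->F->L'->G->R'->B->plug->B
Char 5 ('B'): step: R->5, L=2; B->plug->B->R->E->L->C->refl->E->L'->H->R'->G->plug->G
Char 6 ('D'): step: R->6, L=2; D->plug->D->R->F->L->B->refl->G->L'->C->R'->E->plug->F
Char 7 ('H'): step: R->7, L=2; H->plug->H->R->C->L->G->refl->B->L'->F->R'->E->plug->F
Char 8 ('E'): step: R->0, L->3 (L advanced); E->plug->F->R->C->L->C->refl->E->L'->F->R'->E->plug->F
Char 9 ('G'): step: R->1, L=3; G->plug->G->R->F->L->E->refl->C->L'->C->R'->A->plug->A
Char 10 ('C'): step: R->2, L=3; C->plug->C->R->D->L->B->refl->G->L'->H->R'->E->plug->F

Answer: DHCBGFFFAF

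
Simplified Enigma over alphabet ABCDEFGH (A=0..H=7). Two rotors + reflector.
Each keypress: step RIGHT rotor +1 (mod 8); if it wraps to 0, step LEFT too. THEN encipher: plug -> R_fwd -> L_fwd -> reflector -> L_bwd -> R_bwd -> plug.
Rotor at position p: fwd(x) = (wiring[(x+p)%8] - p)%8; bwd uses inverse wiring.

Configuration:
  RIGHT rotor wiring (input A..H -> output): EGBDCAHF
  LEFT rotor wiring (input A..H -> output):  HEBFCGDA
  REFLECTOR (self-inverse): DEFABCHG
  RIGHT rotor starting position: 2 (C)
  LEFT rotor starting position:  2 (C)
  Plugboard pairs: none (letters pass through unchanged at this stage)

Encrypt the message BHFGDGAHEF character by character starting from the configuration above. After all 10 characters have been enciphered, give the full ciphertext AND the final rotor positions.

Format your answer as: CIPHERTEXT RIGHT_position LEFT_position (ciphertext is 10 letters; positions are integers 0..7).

Answer: HAAEGCFCGC 4 3

Derivation:
Char 1 ('B'): step: R->3, L=2; B->plug->B->R->H->L->C->refl->F->L'->G->R'->H->plug->H
Char 2 ('H'): step: R->4, L=2; H->plug->H->R->H->L->C->refl->F->L'->G->R'->A->plug->A
Char 3 ('F'): step: R->5, L=2; F->plug->F->R->E->L->B->refl->E->L'->D->R'->A->plug->A
Char 4 ('G'): step: R->6, L=2; G->plug->G->R->E->L->B->refl->E->L'->D->R'->E->plug->E
Char 5 ('D'): step: R->7, L=2; D->plug->D->R->C->L->A->refl->D->L'->B->R'->G->plug->G
Char 6 ('G'): step: R->0, L->3 (L advanced); G->plug->G->R->H->L->G->refl->H->L'->B->R'->C->plug->C
Char 7 ('A'): step: R->1, L=3; A->plug->A->R->F->L->E->refl->B->L'->G->R'->F->plug->F
Char 8 ('H'): step: R->2, L=3; H->plug->H->R->E->L->F->refl->C->L'->A->R'->C->plug->C
Char 9 ('E'): step: R->3, L=3; E->plug->E->R->C->L->D->refl->A->L'->D->R'->G->plug->G
Char 10 ('F'): step: R->4, L=3; F->plug->F->R->C->L->D->refl->A->L'->D->R'->C->plug->C
Final: ciphertext=HAAEGCFCGC, RIGHT=4, LEFT=3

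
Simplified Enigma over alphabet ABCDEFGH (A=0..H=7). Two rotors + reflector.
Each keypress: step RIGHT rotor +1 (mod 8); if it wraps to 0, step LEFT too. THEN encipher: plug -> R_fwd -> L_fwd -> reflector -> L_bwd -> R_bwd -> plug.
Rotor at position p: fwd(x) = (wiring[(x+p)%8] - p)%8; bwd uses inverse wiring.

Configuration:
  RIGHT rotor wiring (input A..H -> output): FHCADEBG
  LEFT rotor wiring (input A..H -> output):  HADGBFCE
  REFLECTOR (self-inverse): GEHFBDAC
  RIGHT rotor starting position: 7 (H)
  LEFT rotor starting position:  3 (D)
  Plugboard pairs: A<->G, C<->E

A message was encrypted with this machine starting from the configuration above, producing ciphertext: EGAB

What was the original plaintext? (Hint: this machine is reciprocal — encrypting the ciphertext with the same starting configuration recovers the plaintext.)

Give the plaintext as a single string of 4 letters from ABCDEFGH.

Answer: CEDA

Derivation:
Char 1 ('E'): step: R->0, L->4 (L advanced); E->plug->C->R->C->L->G->refl->A->L'->D->R'->E->plug->C
Char 2 ('G'): step: R->1, L=4; G->plug->A->R->G->L->H->refl->C->L'->H->R'->C->plug->E
Char 3 ('A'): step: R->2, L=4; A->plug->G->R->D->L->A->refl->G->L'->C->R'->D->plug->D
Char 4 ('B'): step: R->3, L=4; B->plug->B->R->A->L->F->refl->D->L'->E->R'->G->plug->A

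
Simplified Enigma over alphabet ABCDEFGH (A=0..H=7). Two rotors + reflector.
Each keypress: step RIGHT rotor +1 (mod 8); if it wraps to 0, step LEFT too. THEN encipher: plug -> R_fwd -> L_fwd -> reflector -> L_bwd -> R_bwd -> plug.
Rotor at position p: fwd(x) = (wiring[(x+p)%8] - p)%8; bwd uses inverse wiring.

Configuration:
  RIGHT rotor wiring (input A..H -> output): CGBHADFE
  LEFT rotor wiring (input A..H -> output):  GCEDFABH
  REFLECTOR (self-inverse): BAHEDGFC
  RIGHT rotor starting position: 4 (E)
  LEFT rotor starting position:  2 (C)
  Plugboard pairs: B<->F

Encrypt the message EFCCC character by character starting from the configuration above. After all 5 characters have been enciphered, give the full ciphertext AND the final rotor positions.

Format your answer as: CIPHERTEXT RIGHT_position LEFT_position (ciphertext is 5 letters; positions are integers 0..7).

Answer: CGBFH 1 3

Derivation:
Char 1 ('E'): step: R->5, L=2; E->plug->E->R->B->L->B->refl->A->L'->H->R'->C->plug->C
Char 2 ('F'): step: R->6, L=2; F->plug->B->R->G->L->E->refl->D->L'->C->R'->G->plug->G
Char 3 ('C'): step: R->7, L=2; C->plug->C->R->H->L->A->refl->B->L'->B->R'->F->plug->B
Char 4 ('C'): step: R->0, L->3 (L advanced); C->plug->C->R->B->L->C->refl->H->L'->G->R'->B->plug->F
Char 5 ('C'): step: R->1, L=3; C->plug->C->R->G->L->H->refl->C->L'->B->R'->H->plug->H
Final: ciphertext=CGBFH, RIGHT=1, LEFT=3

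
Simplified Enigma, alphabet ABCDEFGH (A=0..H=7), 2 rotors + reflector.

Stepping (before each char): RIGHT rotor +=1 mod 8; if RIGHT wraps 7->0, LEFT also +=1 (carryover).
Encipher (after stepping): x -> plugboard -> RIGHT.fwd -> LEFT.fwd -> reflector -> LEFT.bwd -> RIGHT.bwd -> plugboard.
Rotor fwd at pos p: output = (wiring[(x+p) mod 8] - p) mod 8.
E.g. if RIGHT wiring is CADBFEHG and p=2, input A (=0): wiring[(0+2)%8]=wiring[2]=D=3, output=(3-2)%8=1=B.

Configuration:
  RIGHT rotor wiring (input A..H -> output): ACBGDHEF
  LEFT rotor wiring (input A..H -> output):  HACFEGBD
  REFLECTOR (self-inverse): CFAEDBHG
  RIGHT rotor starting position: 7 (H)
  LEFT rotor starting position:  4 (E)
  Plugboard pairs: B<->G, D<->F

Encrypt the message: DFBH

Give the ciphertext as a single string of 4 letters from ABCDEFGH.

Char 1 ('D'): step: R->0, L->5 (L advanced); D->plug->F->R->H->L->H->refl->G->L'->C->R'->B->plug->G
Char 2 ('F'): step: R->1, L=5; F->plug->D->R->C->L->G->refl->H->L'->H->R'->H->plug->H
Char 3 ('B'): step: R->2, L=5; B->plug->G->R->G->L->A->refl->C->L'->D->R'->F->plug->D
Char 4 ('H'): step: R->3, L=5; H->plug->H->R->G->L->A->refl->C->L'->D->R'->A->plug->A

Answer: GHDA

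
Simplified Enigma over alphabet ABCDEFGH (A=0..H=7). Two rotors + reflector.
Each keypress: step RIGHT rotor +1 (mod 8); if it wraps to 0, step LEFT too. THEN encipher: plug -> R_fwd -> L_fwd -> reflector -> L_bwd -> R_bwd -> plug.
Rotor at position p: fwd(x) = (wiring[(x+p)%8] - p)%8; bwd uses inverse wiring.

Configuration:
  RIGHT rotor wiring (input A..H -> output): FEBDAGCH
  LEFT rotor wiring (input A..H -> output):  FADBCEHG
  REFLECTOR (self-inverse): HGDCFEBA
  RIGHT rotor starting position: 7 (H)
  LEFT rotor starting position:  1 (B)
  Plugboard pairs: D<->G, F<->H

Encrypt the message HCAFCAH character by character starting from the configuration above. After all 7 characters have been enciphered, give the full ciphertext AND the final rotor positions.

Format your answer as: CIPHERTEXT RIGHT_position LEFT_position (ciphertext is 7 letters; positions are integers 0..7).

Char 1 ('H'): step: R->0, L->2 (L advanced); H->plug->F->R->G->L->D->refl->C->L'->D->R'->D->plug->G
Char 2 ('C'): step: R->1, L=2; C->plug->C->R->C->L->A->refl->H->L'->B->R'->F->plug->H
Char 3 ('A'): step: R->2, L=2; A->plug->A->R->H->L->G->refl->B->L'->A->R'->E->plug->E
Char 4 ('F'): step: R->3, L=2; F->plug->H->R->G->L->D->refl->C->L'->D->R'->C->plug->C
Char 5 ('C'): step: R->4, L=2; C->plug->C->R->G->L->D->refl->C->L'->D->R'->D->plug->G
Char 6 ('A'): step: R->5, L=2; A->plug->A->R->B->L->H->refl->A->L'->C->R'->C->plug->C
Char 7 ('H'): step: R->6, L=2; H->plug->F->R->F->L->E->refl->F->L'->E->R'->A->plug->A
Final: ciphertext=GHECGCA, RIGHT=6, LEFT=2

Answer: GHECGCA 6 2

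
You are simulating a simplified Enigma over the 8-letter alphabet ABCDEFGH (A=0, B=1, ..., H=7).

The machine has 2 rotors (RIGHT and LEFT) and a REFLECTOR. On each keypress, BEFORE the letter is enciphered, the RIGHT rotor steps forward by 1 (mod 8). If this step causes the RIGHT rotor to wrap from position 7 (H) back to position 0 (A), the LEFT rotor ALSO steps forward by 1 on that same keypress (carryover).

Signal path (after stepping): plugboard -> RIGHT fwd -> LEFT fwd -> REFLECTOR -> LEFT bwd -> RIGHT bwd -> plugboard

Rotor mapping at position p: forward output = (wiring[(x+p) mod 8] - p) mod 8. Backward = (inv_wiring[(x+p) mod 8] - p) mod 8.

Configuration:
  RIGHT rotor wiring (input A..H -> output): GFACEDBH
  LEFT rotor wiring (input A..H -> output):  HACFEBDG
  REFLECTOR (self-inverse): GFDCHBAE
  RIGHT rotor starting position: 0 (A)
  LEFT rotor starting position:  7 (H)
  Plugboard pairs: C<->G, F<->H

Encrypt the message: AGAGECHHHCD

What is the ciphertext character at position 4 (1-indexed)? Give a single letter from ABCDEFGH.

Char 1 ('A'): step: R->1, L=7; A->plug->A->R->E->L->G->refl->A->L'->B->R'->C->plug->G
Char 2 ('G'): step: R->2, L=7; G->plug->C->R->C->L->B->refl->F->L'->F->R'->F->plug->H
Char 3 ('A'): step: R->3, L=7; A->plug->A->R->H->L->E->refl->H->L'->A->R'->C->plug->G
Char 4 ('G'): step: R->4, L=7; G->plug->C->R->F->L->F->refl->B->L'->C->R'->E->plug->E

E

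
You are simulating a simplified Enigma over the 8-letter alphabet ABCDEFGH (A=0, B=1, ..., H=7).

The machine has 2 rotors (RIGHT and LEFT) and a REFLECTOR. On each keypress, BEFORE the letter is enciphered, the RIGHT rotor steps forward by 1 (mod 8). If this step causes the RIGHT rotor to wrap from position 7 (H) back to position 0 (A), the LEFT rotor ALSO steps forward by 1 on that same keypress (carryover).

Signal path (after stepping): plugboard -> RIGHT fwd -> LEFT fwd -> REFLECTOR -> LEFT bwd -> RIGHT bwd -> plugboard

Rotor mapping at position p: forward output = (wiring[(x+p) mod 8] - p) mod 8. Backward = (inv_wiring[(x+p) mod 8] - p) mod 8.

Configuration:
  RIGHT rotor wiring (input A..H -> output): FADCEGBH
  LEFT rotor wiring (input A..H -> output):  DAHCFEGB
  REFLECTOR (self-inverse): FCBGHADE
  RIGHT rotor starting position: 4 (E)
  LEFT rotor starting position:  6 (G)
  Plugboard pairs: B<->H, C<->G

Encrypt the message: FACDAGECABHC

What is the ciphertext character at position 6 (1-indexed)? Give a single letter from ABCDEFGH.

Char 1 ('F'): step: R->5, L=6; F->plug->F->R->G->L->H->refl->E->L'->F->R'->G->plug->C
Char 2 ('A'): step: R->6, L=6; A->plug->A->R->D->L->C->refl->B->L'->E->R'->F->plug->F
Char 3 ('C'): step: R->7, L=6; C->plug->G->R->H->L->G->refl->D->L'->B->R'->C->plug->G
Char 4 ('D'): step: R->0, L->7 (L advanced); D->plug->D->R->C->L->B->refl->C->L'->A->R'->B->plug->H
Char 5 ('A'): step: R->1, L=7; A->plug->A->R->H->L->H->refl->E->L'->B->R'->C->plug->G
Char 6 ('G'): step: R->2, L=7; G->plug->C->R->C->L->B->refl->C->L'->A->R'->B->plug->H

H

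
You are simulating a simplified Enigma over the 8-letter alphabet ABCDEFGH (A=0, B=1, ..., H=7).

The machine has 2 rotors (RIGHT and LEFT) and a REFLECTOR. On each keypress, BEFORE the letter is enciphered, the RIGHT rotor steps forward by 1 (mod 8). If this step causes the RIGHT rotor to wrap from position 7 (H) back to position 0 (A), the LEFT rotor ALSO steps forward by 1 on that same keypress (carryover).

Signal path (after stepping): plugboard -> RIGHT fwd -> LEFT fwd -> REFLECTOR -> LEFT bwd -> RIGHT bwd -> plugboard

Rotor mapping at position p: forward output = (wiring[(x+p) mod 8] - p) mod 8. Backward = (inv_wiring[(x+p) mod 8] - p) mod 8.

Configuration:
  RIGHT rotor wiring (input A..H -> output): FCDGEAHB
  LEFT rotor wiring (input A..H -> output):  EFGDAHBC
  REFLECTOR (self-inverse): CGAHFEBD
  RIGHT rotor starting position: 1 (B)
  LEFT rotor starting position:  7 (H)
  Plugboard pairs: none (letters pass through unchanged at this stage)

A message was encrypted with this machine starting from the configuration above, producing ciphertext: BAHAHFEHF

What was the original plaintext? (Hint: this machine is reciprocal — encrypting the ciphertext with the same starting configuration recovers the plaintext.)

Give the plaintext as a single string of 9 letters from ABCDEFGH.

Answer: AHDDEAGEB

Derivation:
Char 1 ('B'): step: R->2, L=7; B->plug->B->R->E->L->E->refl->F->L'->B->R'->A->plug->A
Char 2 ('A'): step: R->3, L=7; A->plug->A->R->D->L->H->refl->D->L'->A->R'->H->plug->H
Char 3 ('H'): step: R->4, L=7; H->plug->H->R->C->L->G->refl->B->L'->F->R'->D->plug->D
Char 4 ('A'): step: R->5, L=7; A->plug->A->R->D->L->H->refl->D->L'->A->R'->D->plug->D
Char 5 ('H'): step: R->6, L=7; H->plug->H->R->C->L->G->refl->B->L'->F->R'->E->plug->E
Char 6 ('F'): step: R->7, L=7; F->plug->F->R->F->L->B->refl->G->L'->C->R'->A->plug->A
Char 7 ('E'): step: R->0, L->0 (L advanced); E->plug->E->R->E->L->A->refl->C->L'->H->R'->G->plug->G
Char 8 ('H'): step: R->1, L=0; H->plug->H->R->E->L->A->refl->C->L'->H->R'->E->plug->E
Char 9 ('F'): step: R->2, L=0; F->plug->F->R->H->L->C->refl->A->L'->E->R'->B->plug->B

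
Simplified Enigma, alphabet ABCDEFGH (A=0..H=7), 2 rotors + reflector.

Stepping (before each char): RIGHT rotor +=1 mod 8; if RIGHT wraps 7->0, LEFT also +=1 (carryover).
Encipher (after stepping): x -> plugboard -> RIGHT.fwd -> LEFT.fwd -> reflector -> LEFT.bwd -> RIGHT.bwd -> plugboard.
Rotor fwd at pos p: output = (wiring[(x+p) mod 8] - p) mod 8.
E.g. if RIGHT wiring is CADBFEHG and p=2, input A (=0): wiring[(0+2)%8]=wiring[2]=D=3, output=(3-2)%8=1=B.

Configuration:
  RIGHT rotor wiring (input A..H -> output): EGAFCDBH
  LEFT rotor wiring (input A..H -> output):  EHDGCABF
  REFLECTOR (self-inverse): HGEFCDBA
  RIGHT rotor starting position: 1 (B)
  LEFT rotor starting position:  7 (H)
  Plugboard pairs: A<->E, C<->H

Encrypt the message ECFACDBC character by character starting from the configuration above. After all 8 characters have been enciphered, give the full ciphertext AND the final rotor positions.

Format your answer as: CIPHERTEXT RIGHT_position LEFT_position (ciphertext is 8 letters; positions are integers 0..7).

Char 1 ('E'): step: R->2, L=7; E->plug->A->R->G->L->B->refl->G->L'->A->R'->C->plug->H
Char 2 ('C'): step: R->3, L=7; C->plug->H->R->F->L->D->refl->F->L'->B->R'->F->plug->F
Char 3 ('F'): step: R->4, L=7; F->plug->F->R->C->L->A->refl->H->L'->E->R'->G->plug->G
Char 4 ('A'): step: R->5, L=7; A->plug->E->R->B->L->F->refl->D->L'->F->R'->H->plug->C
Char 5 ('C'): step: R->6, L=7; C->plug->H->R->F->L->D->refl->F->L'->B->R'->B->plug->B
Char 6 ('D'): step: R->7, L=7; D->plug->D->R->B->L->F->refl->D->L'->F->R'->B->plug->B
Char 7 ('B'): step: R->0, L->0 (L advanced); B->plug->B->R->G->L->B->refl->G->L'->D->R'->F->plug->F
Char 8 ('C'): step: R->1, L=0; C->plug->H->R->D->L->G->refl->B->L'->G->R'->G->plug->G
Final: ciphertext=HFGCBBFG, RIGHT=1, LEFT=0

Answer: HFGCBBFG 1 0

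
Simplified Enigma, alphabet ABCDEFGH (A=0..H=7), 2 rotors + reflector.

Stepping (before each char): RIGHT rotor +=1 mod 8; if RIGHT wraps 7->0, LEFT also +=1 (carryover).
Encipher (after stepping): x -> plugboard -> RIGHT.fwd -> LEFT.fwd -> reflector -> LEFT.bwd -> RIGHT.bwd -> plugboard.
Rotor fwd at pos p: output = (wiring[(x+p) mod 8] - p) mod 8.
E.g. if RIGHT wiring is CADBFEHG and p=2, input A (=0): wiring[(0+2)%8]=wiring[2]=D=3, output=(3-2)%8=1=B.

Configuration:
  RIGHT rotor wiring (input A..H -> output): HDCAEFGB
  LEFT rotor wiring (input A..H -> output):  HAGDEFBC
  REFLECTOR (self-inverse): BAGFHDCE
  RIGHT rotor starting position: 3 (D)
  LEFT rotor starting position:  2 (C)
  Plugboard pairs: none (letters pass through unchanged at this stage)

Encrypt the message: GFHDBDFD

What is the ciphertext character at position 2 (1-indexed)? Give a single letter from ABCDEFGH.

Char 1 ('G'): step: R->4, L=2; G->plug->G->R->G->L->F->refl->D->L'->D->R'->E->plug->E
Char 2 ('F'): step: R->5, L=2; F->plug->F->R->F->L->A->refl->B->L'->B->R'->B->plug->B

B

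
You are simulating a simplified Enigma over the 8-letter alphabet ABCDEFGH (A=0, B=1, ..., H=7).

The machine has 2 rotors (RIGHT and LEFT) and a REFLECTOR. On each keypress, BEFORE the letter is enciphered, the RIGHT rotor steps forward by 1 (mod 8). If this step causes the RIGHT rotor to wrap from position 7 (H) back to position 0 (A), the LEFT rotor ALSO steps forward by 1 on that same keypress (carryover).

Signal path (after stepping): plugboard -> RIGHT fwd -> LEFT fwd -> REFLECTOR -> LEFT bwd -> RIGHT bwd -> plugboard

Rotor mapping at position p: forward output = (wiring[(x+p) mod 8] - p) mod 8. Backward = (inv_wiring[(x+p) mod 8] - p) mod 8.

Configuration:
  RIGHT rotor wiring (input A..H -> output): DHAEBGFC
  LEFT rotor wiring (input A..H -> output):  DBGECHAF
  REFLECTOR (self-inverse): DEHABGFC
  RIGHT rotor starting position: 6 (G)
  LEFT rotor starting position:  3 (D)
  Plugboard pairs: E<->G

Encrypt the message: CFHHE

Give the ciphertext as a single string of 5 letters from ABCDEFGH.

Answer: FDCFB

Derivation:
Char 1 ('C'): step: R->7, L=3; C->plug->C->R->A->L->B->refl->E->L'->C->R'->F->plug->F
Char 2 ('F'): step: R->0, L->4 (L advanced); F->plug->F->R->G->L->C->refl->H->L'->E->R'->D->plug->D
Char 3 ('H'): step: R->1, L=4; H->plug->H->R->C->L->E->refl->B->L'->D->R'->C->plug->C
Char 4 ('H'): step: R->2, L=4; H->plug->H->R->F->L->F->refl->G->L'->A->R'->F->plug->F
Char 5 ('E'): step: R->3, L=4; E->plug->G->R->E->L->H->refl->C->L'->G->R'->B->plug->B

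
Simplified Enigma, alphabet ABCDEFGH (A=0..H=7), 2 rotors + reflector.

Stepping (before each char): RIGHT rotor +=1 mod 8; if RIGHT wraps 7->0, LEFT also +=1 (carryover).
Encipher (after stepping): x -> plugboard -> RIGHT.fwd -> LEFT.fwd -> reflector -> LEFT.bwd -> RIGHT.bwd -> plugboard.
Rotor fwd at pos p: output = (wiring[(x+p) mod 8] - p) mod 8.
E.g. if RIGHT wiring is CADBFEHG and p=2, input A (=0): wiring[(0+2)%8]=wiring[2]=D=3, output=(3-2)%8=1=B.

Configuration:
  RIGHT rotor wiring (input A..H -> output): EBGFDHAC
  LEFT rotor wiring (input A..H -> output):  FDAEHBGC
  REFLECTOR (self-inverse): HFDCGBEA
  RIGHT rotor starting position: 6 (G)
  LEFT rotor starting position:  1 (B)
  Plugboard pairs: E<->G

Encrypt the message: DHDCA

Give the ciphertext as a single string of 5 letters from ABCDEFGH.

Answer: AFFGG

Derivation:
Char 1 ('D'): step: R->7, L=1; D->plug->D->R->H->L->E->refl->G->L'->D->R'->A->plug->A
Char 2 ('H'): step: R->0, L->2 (L advanced); H->plug->H->R->C->L->F->refl->B->L'->H->R'->F->plug->F
Char 3 ('D'): step: R->1, L=2; D->plug->D->R->C->L->F->refl->B->L'->H->R'->F->plug->F
Char 4 ('C'): step: R->2, L=2; C->plug->C->R->B->L->C->refl->D->L'->G->R'->E->plug->G
Char 5 ('A'): step: R->3, L=2; A->plug->A->R->C->L->F->refl->B->L'->H->R'->E->plug->G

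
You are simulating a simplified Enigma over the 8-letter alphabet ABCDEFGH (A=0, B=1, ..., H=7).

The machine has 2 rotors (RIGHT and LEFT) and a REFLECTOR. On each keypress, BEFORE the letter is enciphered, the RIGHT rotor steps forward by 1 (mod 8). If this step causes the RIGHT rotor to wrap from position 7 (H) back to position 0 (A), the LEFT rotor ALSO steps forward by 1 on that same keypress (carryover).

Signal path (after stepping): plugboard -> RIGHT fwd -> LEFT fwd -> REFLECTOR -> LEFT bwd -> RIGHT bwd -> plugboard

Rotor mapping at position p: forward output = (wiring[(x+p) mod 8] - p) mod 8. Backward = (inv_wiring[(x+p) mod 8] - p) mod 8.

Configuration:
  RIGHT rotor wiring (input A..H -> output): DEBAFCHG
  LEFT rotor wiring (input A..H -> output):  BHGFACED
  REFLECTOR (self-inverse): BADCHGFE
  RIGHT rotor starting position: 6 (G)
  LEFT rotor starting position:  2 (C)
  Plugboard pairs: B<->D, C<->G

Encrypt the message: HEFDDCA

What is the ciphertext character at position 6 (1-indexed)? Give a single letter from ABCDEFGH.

Char 1 ('H'): step: R->7, L=2; H->plug->H->R->A->L->E->refl->H->L'->G->R'->F->plug->F
Char 2 ('E'): step: R->0, L->3 (L advanced); E->plug->E->R->F->L->G->refl->F->L'->B->R'->C->plug->G
Char 3 ('F'): step: R->1, L=3; F->plug->F->R->G->L->E->refl->H->L'->C->R'->H->plug->H
Char 4 ('D'): step: R->2, L=3; D->plug->B->R->G->L->E->refl->H->L'->C->R'->H->plug->H
Char 5 ('D'): step: R->3, L=3; D->plug->B->R->C->L->H->refl->E->L'->G->R'->H->plug->H
Char 6 ('C'): step: R->4, L=3; C->plug->G->R->F->L->G->refl->F->L'->B->R'->A->plug->A

A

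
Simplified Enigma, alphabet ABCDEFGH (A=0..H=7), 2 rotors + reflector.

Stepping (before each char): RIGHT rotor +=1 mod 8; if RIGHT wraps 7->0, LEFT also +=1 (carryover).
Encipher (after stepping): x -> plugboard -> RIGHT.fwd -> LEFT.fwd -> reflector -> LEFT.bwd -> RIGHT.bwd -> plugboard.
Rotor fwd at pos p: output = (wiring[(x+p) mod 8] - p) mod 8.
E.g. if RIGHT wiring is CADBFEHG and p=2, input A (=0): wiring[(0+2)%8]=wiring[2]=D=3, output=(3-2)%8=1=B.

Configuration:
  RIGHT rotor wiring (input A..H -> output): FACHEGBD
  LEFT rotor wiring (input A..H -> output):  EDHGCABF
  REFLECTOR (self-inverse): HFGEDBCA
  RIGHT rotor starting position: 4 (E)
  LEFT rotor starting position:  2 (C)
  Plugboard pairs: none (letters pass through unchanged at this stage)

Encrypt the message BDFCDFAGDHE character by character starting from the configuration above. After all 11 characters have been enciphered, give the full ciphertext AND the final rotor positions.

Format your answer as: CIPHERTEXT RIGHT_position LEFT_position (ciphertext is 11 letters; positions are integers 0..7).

Answer: GECAHHCEHCG 7 3

Derivation:
Char 1 ('B'): step: R->5, L=2; B->plug->B->R->E->L->H->refl->A->L'->C->R'->G->plug->G
Char 2 ('D'): step: R->6, L=2; D->plug->D->R->C->L->A->refl->H->L'->E->R'->E->plug->E
Char 3 ('F'): step: R->7, L=2; F->plug->F->R->F->L->D->refl->E->L'->B->R'->C->plug->C
Char 4 ('C'): step: R->0, L->3 (L advanced); C->plug->C->R->C->L->F->refl->B->L'->F->R'->A->plug->A
Char 5 ('D'): step: R->1, L=3; D->plug->D->R->D->L->G->refl->C->L'->E->R'->H->plug->H
Char 6 ('F'): step: R->2, L=3; F->plug->F->R->B->L->H->refl->A->L'->G->R'->H->plug->H
Char 7 ('A'): step: R->3, L=3; A->plug->A->R->E->L->C->refl->G->L'->D->R'->C->plug->C
Char 8 ('G'): step: R->4, L=3; G->plug->G->R->G->L->A->refl->H->L'->B->R'->E->plug->E
Char 9 ('D'): step: R->5, L=3; D->plug->D->R->A->L->D->refl->E->L'->H->R'->H->plug->H
Char 10 ('H'): step: R->6, L=3; H->plug->H->R->A->L->D->refl->E->L'->H->R'->C->plug->C
Char 11 ('E'): step: R->7, L=3; E->plug->E->R->A->L->D->refl->E->L'->H->R'->G->plug->G
Final: ciphertext=GECAHHCEHCG, RIGHT=7, LEFT=3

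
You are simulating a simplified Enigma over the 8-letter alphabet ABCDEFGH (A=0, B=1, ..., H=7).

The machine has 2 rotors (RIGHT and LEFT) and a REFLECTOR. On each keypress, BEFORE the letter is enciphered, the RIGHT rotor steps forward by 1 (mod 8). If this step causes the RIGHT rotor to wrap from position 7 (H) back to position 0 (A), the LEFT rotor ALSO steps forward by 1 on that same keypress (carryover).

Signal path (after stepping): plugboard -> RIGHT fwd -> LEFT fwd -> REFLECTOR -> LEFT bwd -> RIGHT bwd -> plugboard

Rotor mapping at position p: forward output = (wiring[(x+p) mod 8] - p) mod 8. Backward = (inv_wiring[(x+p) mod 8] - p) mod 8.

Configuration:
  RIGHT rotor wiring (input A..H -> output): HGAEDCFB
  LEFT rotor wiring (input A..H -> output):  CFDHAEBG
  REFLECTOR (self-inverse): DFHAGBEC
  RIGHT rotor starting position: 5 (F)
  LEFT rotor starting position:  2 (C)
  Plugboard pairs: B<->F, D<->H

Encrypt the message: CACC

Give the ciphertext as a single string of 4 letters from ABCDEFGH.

Answer: HEEG

Derivation:
Char 1 ('C'): step: R->6, L=2; C->plug->C->R->B->L->F->refl->B->L'->A->R'->D->plug->H
Char 2 ('A'): step: R->7, L=2; A->plug->A->R->C->L->G->refl->E->L'->F->R'->E->plug->E
Char 3 ('C'): step: R->0, L->3 (L advanced); C->plug->C->R->A->L->E->refl->G->L'->D->R'->E->plug->E
Char 4 ('C'): step: R->1, L=3; C->plug->C->R->D->L->G->refl->E->L'->A->R'->G->plug->G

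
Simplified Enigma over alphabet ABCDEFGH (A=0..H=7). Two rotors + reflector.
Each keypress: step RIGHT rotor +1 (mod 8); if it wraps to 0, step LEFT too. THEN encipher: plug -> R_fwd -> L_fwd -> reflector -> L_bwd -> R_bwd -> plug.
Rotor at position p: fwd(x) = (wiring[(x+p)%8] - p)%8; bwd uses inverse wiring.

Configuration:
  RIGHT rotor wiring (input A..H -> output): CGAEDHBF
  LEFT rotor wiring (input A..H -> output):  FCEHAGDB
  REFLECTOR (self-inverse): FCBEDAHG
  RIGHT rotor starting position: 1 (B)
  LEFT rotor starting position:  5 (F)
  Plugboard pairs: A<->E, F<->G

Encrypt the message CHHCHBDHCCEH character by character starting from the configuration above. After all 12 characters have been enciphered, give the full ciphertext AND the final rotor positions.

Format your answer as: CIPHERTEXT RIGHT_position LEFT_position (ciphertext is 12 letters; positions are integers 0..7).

Answer: DEAHFGECGAHD 5 6

Derivation:
Char 1 ('C'): step: R->2, L=5; C->plug->C->R->B->L->G->refl->H->L'->F->R'->D->plug->D
Char 2 ('H'): step: R->3, L=5; H->plug->H->R->F->L->H->refl->G->L'->B->R'->A->plug->E
Char 3 ('H'): step: R->4, L=5; H->plug->H->R->A->L->B->refl->C->L'->G->R'->E->plug->A
Char 4 ('C'): step: R->5, L=5; C->plug->C->R->A->L->B->refl->C->L'->G->R'->H->plug->H
Char 5 ('H'): step: R->6, L=5; H->plug->H->R->B->L->G->refl->H->L'->F->R'->G->plug->F
Char 6 ('B'): step: R->7, L=5; B->plug->B->R->D->L->A->refl->F->L'->E->R'->F->plug->G
Char 7 ('D'): step: R->0, L->6 (L advanced); D->plug->D->R->E->L->G->refl->H->L'->C->R'->A->plug->E
Char 8 ('H'): step: R->1, L=6; H->plug->H->R->B->L->D->refl->E->L'->D->R'->C->plug->C
Char 9 ('C'): step: R->2, L=6; C->plug->C->R->B->L->D->refl->E->L'->D->R'->F->plug->G
Char 10 ('C'): step: R->3, L=6; C->plug->C->R->E->L->G->refl->H->L'->C->R'->E->plug->A
Char 11 ('E'): step: R->4, L=6; E->plug->A->R->H->L->A->refl->F->L'->A->R'->H->plug->H
Char 12 ('H'): step: R->5, L=6; H->plug->H->R->G->L->C->refl->B->L'->F->R'->D->plug->D
Final: ciphertext=DEAHFGECGAHD, RIGHT=5, LEFT=6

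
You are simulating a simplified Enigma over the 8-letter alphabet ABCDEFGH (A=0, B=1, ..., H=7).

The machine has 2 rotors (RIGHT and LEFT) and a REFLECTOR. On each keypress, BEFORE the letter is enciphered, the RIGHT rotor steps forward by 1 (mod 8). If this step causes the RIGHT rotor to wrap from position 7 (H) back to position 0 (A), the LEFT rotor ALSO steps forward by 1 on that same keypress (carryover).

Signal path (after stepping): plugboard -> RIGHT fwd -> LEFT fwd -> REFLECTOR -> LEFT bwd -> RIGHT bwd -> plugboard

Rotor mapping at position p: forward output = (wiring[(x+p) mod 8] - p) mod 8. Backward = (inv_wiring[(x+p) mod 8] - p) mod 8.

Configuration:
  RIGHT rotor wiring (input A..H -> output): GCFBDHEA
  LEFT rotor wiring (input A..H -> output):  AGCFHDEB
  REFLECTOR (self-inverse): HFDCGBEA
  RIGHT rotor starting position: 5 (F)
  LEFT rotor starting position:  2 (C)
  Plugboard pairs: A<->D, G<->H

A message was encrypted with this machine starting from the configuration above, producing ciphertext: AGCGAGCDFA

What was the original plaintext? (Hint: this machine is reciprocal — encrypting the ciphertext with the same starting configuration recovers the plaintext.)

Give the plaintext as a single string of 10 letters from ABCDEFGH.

Char 1 ('A'): step: R->6, L=2; A->plug->D->R->E->L->C->refl->D->L'->B->R'->H->plug->G
Char 2 ('G'): step: R->7, L=2; G->plug->H->R->F->L->H->refl->A->L'->A->R'->G->plug->H
Char 3 ('C'): step: R->0, L->3 (L advanced); C->plug->C->R->F->L->F->refl->B->L'->D->R'->E->plug->E
Char 4 ('G'): step: R->1, L=3; G->plug->H->R->F->L->F->refl->B->L'->D->R'->F->plug->F
Char 5 ('A'): step: R->2, L=3; A->plug->D->R->F->L->F->refl->B->L'->D->R'->A->plug->D
Char 6 ('G'): step: R->3, L=3; G->plug->H->R->C->L->A->refl->H->L'->H->R'->G->plug->H
Char 7 ('C'): step: R->4, L=3; C->plug->C->R->A->L->C->refl->D->L'->G->R'->F->plug->F
Char 8 ('D'): step: R->5, L=3; D->plug->A->R->C->L->A->refl->H->L'->H->R'->B->plug->B
Char 9 ('F'): step: R->6, L=3; F->plug->F->R->D->L->B->refl->F->L'->F->R'->G->plug->H
Char 10 ('A'): step: R->7, L=3; A->plug->D->R->G->L->D->refl->C->L'->A->R'->G->plug->H

Answer: GHEFDHFBHH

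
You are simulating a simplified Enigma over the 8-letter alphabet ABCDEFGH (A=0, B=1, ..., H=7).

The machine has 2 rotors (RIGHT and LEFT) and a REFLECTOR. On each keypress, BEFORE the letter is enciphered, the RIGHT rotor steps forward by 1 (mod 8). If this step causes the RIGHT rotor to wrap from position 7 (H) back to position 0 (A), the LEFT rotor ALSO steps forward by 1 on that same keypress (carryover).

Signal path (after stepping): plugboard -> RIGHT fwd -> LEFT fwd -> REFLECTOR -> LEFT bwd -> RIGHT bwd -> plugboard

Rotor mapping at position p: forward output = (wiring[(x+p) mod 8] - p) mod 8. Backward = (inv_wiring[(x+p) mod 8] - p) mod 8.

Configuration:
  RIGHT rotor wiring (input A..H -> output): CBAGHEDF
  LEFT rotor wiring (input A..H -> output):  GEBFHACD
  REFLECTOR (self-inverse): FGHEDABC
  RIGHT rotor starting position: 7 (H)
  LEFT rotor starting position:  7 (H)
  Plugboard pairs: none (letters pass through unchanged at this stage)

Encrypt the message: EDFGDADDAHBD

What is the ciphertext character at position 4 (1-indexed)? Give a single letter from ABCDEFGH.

Char 1 ('E'): step: R->0, L->0 (L advanced); E->plug->E->R->H->L->D->refl->E->L'->B->R'->B->plug->B
Char 2 ('D'): step: R->1, L=0; D->plug->D->R->G->L->C->refl->H->L'->E->R'->G->plug->G
Char 3 ('F'): step: R->2, L=0; F->plug->F->R->D->L->F->refl->A->L'->F->R'->C->plug->C
Char 4 ('G'): step: R->3, L=0; G->plug->G->R->G->L->C->refl->H->L'->E->R'->B->plug->B

B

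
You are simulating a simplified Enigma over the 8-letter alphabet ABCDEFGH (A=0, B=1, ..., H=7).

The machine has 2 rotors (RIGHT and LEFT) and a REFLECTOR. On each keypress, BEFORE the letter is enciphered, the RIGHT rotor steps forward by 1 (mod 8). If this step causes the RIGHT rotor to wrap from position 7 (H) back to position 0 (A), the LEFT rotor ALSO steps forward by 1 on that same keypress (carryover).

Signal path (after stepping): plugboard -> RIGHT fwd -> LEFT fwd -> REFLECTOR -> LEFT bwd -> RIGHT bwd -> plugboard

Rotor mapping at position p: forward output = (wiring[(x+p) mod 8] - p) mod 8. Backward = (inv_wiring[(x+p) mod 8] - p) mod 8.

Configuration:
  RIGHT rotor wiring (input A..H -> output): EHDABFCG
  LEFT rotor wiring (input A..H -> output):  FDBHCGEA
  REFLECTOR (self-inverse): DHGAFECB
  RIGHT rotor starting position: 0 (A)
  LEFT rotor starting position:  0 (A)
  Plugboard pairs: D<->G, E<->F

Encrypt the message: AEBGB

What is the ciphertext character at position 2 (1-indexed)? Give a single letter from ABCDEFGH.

Char 1 ('A'): step: R->1, L=0; A->plug->A->R->G->L->E->refl->F->L'->A->R'->D->plug->G
Char 2 ('E'): step: R->2, L=0; E->plug->F->R->E->L->C->refl->G->L'->F->R'->H->plug->H

H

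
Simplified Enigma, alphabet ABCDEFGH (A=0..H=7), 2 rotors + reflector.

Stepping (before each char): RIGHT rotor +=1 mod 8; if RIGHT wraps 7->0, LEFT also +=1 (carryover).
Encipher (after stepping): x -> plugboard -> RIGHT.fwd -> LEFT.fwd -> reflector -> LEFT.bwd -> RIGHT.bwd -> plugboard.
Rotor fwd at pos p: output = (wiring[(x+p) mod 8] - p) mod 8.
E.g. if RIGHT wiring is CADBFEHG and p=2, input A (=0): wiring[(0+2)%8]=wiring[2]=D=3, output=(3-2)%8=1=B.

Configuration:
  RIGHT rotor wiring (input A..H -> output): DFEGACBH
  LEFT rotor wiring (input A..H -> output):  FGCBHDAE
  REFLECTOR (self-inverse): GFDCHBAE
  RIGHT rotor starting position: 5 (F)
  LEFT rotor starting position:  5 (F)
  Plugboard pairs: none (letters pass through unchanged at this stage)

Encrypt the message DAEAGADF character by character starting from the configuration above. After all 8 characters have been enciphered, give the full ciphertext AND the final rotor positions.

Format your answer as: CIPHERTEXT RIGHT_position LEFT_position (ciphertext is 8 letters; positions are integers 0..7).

Answer: BGBHHHFD 5 6

Derivation:
Char 1 ('D'): step: R->6, L=5; D->plug->D->R->H->L->C->refl->D->L'->B->R'->B->plug->B
Char 2 ('A'): step: R->7, L=5; A->plug->A->R->A->L->G->refl->A->L'->D->R'->G->plug->G
Char 3 ('E'): step: R->0, L->6 (L advanced); E->plug->E->R->A->L->C->refl->D->L'->F->R'->B->plug->B
Char 4 ('A'): step: R->1, L=6; A->plug->A->R->E->L->E->refl->H->L'->C->R'->H->plug->H
Char 5 ('G'): step: R->2, L=6; G->plug->G->R->B->L->G->refl->A->L'->D->R'->H->plug->H
Char 6 ('A'): step: R->3, L=6; A->plug->A->R->D->L->A->refl->G->L'->B->R'->H->plug->H
Char 7 ('D'): step: R->4, L=6; D->plug->D->R->D->L->A->refl->G->L'->B->R'->F->plug->F
Char 8 ('F'): step: R->5, L=6; F->plug->F->R->H->L->F->refl->B->L'->G->R'->D->plug->D
Final: ciphertext=BGBHHHFD, RIGHT=5, LEFT=6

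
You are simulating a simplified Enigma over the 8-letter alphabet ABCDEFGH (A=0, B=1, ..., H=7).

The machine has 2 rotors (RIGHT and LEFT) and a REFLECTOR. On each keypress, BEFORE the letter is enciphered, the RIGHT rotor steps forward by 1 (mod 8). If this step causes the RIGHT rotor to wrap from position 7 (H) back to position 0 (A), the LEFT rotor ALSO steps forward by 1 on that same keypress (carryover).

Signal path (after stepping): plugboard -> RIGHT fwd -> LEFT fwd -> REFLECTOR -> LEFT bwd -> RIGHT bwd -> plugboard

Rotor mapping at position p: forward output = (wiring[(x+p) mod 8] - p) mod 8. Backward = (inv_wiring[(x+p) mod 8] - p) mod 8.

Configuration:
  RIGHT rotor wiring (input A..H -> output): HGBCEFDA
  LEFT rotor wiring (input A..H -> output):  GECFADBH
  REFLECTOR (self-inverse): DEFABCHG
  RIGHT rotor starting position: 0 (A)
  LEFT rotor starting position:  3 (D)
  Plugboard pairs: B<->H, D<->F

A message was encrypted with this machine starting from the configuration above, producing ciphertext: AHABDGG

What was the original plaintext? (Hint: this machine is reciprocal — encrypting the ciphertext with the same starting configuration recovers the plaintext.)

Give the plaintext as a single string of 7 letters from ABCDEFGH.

Answer: DEGFHDB

Derivation:
Char 1 ('A'): step: R->1, L=3; A->plug->A->R->F->L->D->refl->A->L'->C->R'->F->plug->D
Char 2 ('H'): step: R->2, L=3; H->plug->B->R->A->L->C->refl->F->L'->B->R'->E->plug->E
Char 3 ('A'): step: R->3, L=3; A->plug->A->R->H->L->H->refl->G->L'->D->R'->G->plug->G
Char 4 ('B'): step: R->4, L=3; B->plug->H->R->G->L->B->refl->E->L'->E->R'->D->plug->F
Char 5 ('D'): step: R->5, L=3; D->plug->F->R->E->L->E->refl->B->L'->G->R'->B->plug->H
Char 6 ('G'): step: R->6, L=3; G->plug->G->R->G->L->B->refl->E->L'->E->R'->F->plug->D
Char 7 ('G'): step: R->7, L=3; G->plug->G->R->G->L->B->refl->E->L'->E->R'->H->plug->B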